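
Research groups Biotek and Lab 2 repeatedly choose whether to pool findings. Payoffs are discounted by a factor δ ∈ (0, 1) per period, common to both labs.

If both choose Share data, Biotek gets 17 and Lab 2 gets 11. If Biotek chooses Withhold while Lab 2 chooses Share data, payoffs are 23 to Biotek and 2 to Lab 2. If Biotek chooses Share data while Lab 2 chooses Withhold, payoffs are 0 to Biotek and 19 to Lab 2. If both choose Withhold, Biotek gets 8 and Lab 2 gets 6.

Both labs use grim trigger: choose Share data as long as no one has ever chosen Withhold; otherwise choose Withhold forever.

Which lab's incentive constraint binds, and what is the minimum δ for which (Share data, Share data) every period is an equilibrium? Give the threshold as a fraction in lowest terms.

Lab 2; δ ≥ 8/13

For Biotek: deviation gain 23−17 = 6, per-period punishment loss 17−8 = 9. IC gives δ ≥ 6/15 = 2/5.
For Lab 2: gain 8, loss 5 per period, so δ ≥ 8/13.
The tighter constraint is Lab 2's, so cooperation needs δ ≥ 8/13.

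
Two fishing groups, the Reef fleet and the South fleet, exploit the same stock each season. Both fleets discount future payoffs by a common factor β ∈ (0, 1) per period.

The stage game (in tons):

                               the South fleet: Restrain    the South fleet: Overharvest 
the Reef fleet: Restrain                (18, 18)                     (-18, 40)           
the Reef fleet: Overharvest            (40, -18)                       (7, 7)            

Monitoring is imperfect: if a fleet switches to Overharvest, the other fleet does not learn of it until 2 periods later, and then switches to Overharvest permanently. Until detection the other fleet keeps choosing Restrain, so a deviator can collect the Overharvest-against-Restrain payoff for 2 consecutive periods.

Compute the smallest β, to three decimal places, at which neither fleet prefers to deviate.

0.816

The best deviation is to choose Overharvest for all 2 undetected periods, earning 40 each, then 7 forever once detected.
Deviation value: 40(1−β^2)/(1−β) + 7β^2/(1−β); cooperation value: 18/(1−β).
IC: 18 ≥ 40(1−β^2) + 7β^2 = 40 − 33β^2.
So β^2 ≥ 22/33 = 2/3, giving β ≥ (2/3)^(1/2) ≈ 0.816.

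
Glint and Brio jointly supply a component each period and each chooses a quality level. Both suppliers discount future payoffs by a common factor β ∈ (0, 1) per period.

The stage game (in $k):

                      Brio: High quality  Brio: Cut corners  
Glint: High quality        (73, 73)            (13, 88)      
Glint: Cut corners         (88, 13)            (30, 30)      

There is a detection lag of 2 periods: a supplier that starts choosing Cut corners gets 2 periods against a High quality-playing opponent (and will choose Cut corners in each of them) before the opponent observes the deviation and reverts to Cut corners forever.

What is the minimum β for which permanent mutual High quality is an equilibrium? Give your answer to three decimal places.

The best deviation is to choose Cut corners for all 2 undetected periods, earning 88 each, then 30 forever once detected.
Deviation value: 88(1−β^2)/(1−β) + 30β^2/(1−β); cooperation value: 73/(1−β).
IC: 73 ≥ 88(1−β^2) + 30β^2 = 88 − 58β^2.
So β^2 ≥ 15/58, giving β ≥ (15/58)^(1/2) ≈ 0.509.

0.509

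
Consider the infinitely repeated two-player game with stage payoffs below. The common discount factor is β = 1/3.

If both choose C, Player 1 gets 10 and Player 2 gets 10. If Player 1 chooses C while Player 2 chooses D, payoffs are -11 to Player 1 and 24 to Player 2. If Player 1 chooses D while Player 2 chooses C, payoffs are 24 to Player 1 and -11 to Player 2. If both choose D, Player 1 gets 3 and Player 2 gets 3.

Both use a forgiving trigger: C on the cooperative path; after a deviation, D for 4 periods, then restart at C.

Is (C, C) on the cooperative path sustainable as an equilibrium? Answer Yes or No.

No

IC: β+…+β^4 ≥ (24−10)/(10−3) = 2.
At β = 1/3: partial sum = 0.4938 < 2.0000. Cooperation not sustainable.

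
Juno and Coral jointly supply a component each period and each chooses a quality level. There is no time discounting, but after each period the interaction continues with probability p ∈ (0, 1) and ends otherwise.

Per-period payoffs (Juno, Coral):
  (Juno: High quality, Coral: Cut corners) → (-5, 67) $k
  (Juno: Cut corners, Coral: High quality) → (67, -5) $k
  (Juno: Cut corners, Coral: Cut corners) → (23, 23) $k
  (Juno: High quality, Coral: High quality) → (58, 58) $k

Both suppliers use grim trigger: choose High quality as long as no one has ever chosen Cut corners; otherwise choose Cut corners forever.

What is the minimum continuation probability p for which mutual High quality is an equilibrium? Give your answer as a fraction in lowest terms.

9/44

With no time discounting, the continuation probability p plays the role of the discount factor.
Grim-trigger IC: 58/(1−p) ≥ 67 + 23p/(1−p) ⇒ p ≥ (67−58)/(67−23) = 9/44.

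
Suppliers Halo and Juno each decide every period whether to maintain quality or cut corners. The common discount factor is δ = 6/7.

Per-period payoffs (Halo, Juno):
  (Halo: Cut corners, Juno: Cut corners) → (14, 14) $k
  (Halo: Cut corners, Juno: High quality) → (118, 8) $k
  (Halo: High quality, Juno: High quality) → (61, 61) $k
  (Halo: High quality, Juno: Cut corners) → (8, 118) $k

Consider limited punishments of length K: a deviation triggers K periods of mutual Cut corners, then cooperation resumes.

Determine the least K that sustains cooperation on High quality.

IC: δ(1−δ^K)/(1−δ) ≥ (118−61)/(61−14) = 57/47.
With δ = 6/7: need 1 − δ^K ≥ 57/47·(1−6/7)/(6/7), i.e. δ^K ≤ 0.7979.
Since (6/7)^1 = 0.8571 and (6/7)^2 = 0.7347, the smallest such K is 2.

2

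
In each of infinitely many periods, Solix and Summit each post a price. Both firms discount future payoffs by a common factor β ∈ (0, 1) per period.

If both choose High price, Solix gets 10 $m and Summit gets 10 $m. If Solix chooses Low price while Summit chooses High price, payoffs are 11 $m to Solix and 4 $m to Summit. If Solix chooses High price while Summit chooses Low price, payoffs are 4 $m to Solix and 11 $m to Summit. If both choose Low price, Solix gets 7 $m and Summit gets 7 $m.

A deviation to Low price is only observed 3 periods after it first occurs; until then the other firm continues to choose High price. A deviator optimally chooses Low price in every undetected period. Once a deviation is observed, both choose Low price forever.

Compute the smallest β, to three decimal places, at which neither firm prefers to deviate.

Deviating for the 3 undetected periods gains 11−10 = 1 per period over cooperation, then loses 10−7 = 3 per period forever once punishment starts.
Gain: 1(1 + β + … + β^2); loss: 3·β^3/(1−β).
No profitable deviation ⇔ 1(1−β^3) ≤ 3·β^3, i.e. β^3 ≥ 1/(1+3) = 1/4.
Hence β ≥ (1/4)^(1/3) ≈ 0.630.

0.630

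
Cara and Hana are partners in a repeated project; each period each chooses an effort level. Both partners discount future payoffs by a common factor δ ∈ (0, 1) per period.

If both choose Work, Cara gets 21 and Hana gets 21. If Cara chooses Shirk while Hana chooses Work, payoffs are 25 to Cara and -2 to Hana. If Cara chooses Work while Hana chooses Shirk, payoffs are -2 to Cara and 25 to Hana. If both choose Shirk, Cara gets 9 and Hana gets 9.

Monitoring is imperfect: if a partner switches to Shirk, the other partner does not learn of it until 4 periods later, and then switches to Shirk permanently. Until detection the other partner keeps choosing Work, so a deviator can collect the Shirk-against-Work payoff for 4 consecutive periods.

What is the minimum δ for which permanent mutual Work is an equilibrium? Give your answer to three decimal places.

0.707

A deviator earns 25 for 4 periods, then 9 forever; cooperating earns 21 forever. Multiplying the IC by (1−δ):
21 ≥ 25(1−δ^4) + 9δ^4, so 16·δ^4 ≥ 4 and δ^4 ≥ 1/4.
δ ≥ (1/4)^(1/4) ≈ 0.707.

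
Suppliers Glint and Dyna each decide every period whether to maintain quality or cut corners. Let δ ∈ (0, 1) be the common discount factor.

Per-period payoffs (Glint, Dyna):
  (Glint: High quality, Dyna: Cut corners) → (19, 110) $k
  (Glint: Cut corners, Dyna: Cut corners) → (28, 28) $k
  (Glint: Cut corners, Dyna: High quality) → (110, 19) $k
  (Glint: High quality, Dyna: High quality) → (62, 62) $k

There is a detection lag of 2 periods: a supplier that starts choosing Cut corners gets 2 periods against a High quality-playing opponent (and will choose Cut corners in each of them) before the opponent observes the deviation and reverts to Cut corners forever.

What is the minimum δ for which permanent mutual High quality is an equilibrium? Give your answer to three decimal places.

A deviator earns 110 for 2 periods, then 28 forever; cooperating earns 62 forever. Multiplying the IC by (1−δ):
62 ≥ 110(1−δ^2) + 28δ^2, so 82·δ^2 ≥ 48 and δ^2 ≥ 24/41.
δ ≥ (24/41)^(1/2) ≈ 0.765.

0.765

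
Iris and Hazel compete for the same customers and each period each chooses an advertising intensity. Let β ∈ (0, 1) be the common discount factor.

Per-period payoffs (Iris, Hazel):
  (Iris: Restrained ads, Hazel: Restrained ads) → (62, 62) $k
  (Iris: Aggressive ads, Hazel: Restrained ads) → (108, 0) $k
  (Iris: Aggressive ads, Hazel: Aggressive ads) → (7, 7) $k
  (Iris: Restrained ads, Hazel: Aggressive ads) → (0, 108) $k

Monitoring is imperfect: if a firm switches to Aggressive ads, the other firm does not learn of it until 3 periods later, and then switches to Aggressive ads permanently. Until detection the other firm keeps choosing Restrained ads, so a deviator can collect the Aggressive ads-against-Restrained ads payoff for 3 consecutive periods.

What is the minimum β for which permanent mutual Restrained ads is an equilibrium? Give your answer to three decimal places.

Deviating for the 3 undetected periods gains 108−62 = 46 per period over cooperation, then loses 62−7 = 55 per period forever once punishment starts.
Gain: 46(1 + β + … + β^2); loss: 55·β^3/(1−β).
No profitable deviation ⇔ 46(1−β^3) ≤ 55·β^3, i.e. β^3 ≥ 46/(46+55) = 46/101.
Hence β ≥ (46/101)^(1/3) ≈ 0.769.

0.769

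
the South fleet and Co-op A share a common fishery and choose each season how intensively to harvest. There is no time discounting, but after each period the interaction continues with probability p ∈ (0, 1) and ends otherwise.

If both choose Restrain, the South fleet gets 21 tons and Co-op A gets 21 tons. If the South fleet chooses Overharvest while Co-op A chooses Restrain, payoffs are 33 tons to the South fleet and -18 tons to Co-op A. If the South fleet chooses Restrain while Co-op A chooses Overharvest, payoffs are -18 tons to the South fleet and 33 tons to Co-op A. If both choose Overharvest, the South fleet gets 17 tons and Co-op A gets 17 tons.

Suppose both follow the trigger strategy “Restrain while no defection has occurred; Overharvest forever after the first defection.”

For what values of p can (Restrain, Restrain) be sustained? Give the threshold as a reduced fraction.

Expected cooperation value is 21 + p·21 + p²·21 + … = 21/(1−p); deviation gives 33 + p·17/(1−p).
21 ≥ 33(1−p) + 17p ⇒ 16p ≥ 12 ⇒ p ≥ 12/16 = 3/4.

3/4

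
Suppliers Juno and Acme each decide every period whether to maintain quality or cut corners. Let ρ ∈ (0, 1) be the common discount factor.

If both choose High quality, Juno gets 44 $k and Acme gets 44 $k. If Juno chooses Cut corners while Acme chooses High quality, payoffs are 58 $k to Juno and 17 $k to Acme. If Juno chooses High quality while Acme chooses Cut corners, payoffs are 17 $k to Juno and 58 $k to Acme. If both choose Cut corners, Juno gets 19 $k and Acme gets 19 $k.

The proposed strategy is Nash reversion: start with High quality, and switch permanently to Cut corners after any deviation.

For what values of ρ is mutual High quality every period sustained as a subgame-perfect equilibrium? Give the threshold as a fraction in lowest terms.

14/39

Under grim trigger the critical discount factor is (T−C)/(T−P) with T = 58, C = 44, P = 19.
ρ* = (58−44)/(58−19) = 14/39.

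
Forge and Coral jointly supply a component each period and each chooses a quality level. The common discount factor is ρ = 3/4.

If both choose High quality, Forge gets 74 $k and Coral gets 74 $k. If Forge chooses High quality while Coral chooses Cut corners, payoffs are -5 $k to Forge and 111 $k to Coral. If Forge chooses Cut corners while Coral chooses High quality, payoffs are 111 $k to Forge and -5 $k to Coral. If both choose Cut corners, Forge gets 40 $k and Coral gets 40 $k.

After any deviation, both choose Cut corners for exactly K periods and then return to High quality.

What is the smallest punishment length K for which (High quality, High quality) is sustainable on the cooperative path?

Need Σ_{k=1}^{K} ρ^k ≥ (111−74)/(74−40) = 1.0882 at ρ = 3/4.
At K = 1 the sum is 0.7500 < 1.0882; at K = 2 it is 1.3125 ≥ 1.0882.
So the minimum punishment length is K = 2.

2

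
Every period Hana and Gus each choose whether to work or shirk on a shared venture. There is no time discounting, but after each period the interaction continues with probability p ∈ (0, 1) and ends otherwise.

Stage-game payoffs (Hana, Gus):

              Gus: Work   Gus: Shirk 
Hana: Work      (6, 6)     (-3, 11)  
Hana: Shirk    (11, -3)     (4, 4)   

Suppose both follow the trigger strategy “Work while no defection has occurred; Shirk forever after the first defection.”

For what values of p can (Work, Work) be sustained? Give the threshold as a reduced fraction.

5/7

Expected cooperation value is 6 + p·6 + p²·6 + … = 6/(1−p); deviation gives 11 + p·4/(1−p).
6 ≥ 11(1−p) + 4p ⇒ 7p ≥ 5 ⇒ p ≥ 5/7.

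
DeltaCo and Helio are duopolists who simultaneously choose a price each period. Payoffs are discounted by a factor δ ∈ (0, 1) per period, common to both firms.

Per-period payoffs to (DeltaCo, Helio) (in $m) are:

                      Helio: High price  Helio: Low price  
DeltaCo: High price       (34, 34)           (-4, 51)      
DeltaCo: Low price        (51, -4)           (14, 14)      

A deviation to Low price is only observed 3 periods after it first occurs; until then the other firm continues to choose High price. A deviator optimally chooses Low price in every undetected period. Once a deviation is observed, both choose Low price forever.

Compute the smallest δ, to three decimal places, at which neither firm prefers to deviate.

0.772

The best deviation is to choose Low price for all 3 undetected periods, earning 51 each, then 14 forever once detected.
Deviation value: 51(1−δ^3)/(1−δ) + 14δ^3/(1−δ); cooperation value: 34/(1−δ).
IC: 34 ≥ 51(1−δ^3) + 14δ^3 = 51 − 37δ^3.
So δ^3 ≥ 17/37, giving δ ≥ (17/37)^(1/3) ≈ 0.772.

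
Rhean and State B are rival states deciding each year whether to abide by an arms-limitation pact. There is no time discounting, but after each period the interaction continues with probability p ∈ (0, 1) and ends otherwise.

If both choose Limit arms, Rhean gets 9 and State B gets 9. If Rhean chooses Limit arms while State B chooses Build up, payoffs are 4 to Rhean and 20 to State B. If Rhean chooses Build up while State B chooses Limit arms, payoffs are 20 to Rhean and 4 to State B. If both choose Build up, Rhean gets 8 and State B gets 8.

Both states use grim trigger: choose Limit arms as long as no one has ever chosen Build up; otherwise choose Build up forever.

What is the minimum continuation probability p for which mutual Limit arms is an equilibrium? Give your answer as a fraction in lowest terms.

With no time discounting, the continuation probability p plays the role of the discount factor.
Grim-trigger IC: 9/(1−p) ≥ 20 + 8p/(1−p) ⇒ p ≥ (20−9)/(20−8) = 11/12.

11/12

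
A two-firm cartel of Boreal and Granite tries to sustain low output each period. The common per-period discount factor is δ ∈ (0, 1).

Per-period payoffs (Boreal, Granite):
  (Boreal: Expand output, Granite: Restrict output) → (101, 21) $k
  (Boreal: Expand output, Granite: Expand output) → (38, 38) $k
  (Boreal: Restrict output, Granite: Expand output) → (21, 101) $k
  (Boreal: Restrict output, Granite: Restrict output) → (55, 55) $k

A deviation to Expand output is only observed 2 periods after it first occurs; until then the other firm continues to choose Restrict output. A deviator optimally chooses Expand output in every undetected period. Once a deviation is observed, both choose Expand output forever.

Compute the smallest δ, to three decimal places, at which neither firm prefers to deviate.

Deviating for the 2 undetected periods gains 101−55 = 46 per period over cooperation, then loses 55−38 = 17 per period forever once punishment starts.
Gain: 46(1 + δ + … + δ^1); loss: 17·δ^2/(1−δ).
No profitable deviation ⇔ 46(1−δ^2) ≤ 17·δ^2, i.e. δ^2 ≥ 46/(46+17) = 46/63.
Hence δ ≥ (46/63)^(1/2) ≈ 0.854.

0.854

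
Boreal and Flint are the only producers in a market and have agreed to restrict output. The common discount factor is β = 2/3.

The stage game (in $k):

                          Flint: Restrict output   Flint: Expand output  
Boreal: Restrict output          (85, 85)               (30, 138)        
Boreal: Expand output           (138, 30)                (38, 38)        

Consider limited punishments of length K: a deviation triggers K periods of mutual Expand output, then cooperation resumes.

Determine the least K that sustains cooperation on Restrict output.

3

Need Σ_{k=1}^{K} β^k ≥ (138−85)/(85−38) = 1.1277 at β = 2/3.
At K = 2 the sum is 1.1111 < 1.1277; at K = 3 it is 1.4074 ≥ 1.1277.
So the minimum punishment length is K = 3.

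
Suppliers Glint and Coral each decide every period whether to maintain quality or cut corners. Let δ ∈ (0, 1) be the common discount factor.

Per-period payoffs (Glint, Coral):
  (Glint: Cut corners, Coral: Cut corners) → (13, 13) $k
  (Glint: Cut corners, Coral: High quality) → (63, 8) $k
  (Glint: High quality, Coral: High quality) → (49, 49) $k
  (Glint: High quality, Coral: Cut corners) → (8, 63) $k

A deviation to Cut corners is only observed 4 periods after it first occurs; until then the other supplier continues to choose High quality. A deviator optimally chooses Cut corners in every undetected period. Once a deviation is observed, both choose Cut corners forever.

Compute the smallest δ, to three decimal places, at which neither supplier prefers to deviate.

Deviating for the 4 undetected periods gains 63−49 = 14 per period over cooperation, then loses 49−13 = 36 per period forever once punishment starts.
Gain: 14(1 + δ + … + δ^3); loss: 36·δ^4/(1−δ).
No profitable deviation ⇔ 14(1−δ^4) ≤ 36·δ^4, i.e. δ^4 ≥ 14/(14+36) = 7/25.
Hence δ ≥ (7/25)^(1/4) ≈ 0.727.

0.727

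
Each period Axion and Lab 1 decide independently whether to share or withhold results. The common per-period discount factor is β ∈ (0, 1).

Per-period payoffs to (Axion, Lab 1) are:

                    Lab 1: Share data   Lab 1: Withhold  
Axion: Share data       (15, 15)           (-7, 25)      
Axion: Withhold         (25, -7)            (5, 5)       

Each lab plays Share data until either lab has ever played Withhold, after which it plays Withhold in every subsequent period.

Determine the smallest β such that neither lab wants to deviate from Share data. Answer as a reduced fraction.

Under grim trigger the critical discount factor is (T−C)/(T−P) with T = 25, C = 15, P = 5.
β* = (25−15)/(25−5) = 10/20 = 1/2.

1/2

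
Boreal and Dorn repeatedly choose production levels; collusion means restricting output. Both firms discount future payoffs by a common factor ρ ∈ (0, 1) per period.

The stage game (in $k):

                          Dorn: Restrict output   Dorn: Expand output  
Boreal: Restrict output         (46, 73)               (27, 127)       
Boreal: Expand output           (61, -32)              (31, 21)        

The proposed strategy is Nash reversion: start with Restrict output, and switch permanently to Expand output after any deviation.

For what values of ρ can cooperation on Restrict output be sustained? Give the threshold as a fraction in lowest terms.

27/53

Boreal's threshold: (61−46)/(61−31) = 1/2.
Dorn's threshold: (127−73)/(127−21) = 27/53.
1/2 < 27/53, so Dorn binds and ρ* = 27/53.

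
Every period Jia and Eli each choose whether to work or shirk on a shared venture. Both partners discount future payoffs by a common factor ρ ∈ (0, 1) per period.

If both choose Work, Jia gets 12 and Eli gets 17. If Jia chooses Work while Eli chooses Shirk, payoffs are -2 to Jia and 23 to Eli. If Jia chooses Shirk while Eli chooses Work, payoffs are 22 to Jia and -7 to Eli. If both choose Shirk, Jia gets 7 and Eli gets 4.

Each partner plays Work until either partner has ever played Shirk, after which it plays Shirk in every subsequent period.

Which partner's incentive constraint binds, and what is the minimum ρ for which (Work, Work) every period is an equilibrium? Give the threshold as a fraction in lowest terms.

Jia; ρ ≥ 2/3

Jia: cooperation gives 12 each period; deviation gives 22 once then 7 forever.
  12/(1−ρ) ≥ 22 + 7ρ/(1−ρ) ⇒ ρ ≥ 10/15 = 2/3.
Eli: cooperation gives 17 each period; deviation gives 23 once then 4 forever.
  ρ ≥ 6/19.
Both must hold, so the binding constraint is Jia's: ρ ≥ 2/3.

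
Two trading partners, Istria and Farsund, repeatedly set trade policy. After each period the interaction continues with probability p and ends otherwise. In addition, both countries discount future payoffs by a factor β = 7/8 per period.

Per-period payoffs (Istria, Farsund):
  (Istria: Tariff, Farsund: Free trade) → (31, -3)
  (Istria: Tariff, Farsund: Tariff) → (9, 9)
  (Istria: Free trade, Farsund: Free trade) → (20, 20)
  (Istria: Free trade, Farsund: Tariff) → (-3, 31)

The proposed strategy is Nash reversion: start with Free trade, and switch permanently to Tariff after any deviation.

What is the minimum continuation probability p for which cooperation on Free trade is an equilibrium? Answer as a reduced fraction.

Expected continuation weight on next period's payoff is β·p = 7/8·p, which plays the role of the discount factor.
Cooperation requires 7/8·p ≥ (31−20)/(31−9) = 1/2, hence p ≥ 4/7.

4/7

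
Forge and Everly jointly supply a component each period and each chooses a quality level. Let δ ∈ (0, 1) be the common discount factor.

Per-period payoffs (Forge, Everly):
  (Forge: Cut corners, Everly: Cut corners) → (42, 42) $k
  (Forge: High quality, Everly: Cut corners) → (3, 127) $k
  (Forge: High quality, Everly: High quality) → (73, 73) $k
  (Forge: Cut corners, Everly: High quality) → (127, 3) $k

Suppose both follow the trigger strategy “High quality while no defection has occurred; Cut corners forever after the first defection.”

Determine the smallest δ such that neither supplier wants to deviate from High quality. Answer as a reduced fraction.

54/85

Cooperation forever yields 73 each period: 73/(1−δ).
Deviating yields 127 once, then 42 forever: 127 + 42δ/(1−δ).
No profitable deviation requires 73/(1−δ) ≥ 127 + 42δ/(1−δ).
Multiplying by (1−δ): 73 ≥ 127(1−δ) + 42δ = 127 − 85δ.
So 85δ ≥ 54, i.e. δ ≥ 54/85.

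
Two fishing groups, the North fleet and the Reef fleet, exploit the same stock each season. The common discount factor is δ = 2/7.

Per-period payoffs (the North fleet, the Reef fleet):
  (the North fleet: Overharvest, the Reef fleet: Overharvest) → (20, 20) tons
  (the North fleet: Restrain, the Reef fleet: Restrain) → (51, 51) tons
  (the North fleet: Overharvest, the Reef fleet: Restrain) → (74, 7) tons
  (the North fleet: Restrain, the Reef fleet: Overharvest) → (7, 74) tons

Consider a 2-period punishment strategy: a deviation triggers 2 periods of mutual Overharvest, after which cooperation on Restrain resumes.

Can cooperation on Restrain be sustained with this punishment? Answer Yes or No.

No

A one-shot deviation gives 74 now, then 20 for 2 periods, then back to 51.
Gain from deviating: (74−51) today; loss: (51−20) in each of the next 2 periods.
No-deviation condition: (51−20)(δ+…+δ^2) ≥ 74−51, i.e. δ+…+δ^2 ≥ 23/31.
At δ = 2/7: δ+…+δ^2 = 0.3673 < 0.7419.
So cooperation is not sustainable.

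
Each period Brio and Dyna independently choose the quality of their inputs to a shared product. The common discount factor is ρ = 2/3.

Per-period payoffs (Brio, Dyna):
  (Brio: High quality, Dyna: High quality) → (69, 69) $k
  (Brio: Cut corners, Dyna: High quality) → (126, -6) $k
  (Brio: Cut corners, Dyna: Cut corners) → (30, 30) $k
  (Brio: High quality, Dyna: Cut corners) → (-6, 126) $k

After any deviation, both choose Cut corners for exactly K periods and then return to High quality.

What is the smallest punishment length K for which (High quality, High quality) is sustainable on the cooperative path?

4

Need Σ_{k=1}^{K} ρ^k ≥ (126−69)/(69−30) = 1.4615 at ρ = 2/3.
At K = 3 the sum is 1.4074 < 1.4615; at K = 4 it is 1.6049 ≥ 1.4615.
So the minimum punishment length is K = 4.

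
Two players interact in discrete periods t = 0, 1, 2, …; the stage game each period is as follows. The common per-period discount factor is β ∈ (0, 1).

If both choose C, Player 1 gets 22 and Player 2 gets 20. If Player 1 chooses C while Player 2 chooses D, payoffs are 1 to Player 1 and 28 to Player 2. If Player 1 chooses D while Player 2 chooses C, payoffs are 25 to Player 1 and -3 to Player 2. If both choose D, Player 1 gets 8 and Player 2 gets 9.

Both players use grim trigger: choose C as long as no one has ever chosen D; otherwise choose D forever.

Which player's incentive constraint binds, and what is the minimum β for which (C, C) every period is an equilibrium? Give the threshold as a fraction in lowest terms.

Player 2; β ≥ 8/19

Player 1: cooperation gives 22 each period; deviation gives 25 once then 8 forever.
  22/(1−β) ≥ 25 + 8β/(1−β) ⇒ β ≥ 3/17.
Player 2: cooperation gives 20 each period; deviation gives 28 once then 9 forever.
  β ≥ 8/19.
Both must hold, so the binding constraint is Player 2's: β ≥ 8/19.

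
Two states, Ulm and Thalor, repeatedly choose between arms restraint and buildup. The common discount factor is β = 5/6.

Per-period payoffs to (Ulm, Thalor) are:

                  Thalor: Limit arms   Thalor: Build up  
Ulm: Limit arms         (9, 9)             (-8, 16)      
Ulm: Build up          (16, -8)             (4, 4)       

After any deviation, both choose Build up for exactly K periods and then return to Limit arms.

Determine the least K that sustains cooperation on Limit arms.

2

Need Σ_{k=1}^{K} β^k ≥ (16−9)/(9−4) = 1.4000 at β = 5/6.
At K = 1 the sum is 0.8333 < 1.4000; at K = 2 it is 1.5278 ≥ 1.4000.
So the minimum punishment length is K = 2.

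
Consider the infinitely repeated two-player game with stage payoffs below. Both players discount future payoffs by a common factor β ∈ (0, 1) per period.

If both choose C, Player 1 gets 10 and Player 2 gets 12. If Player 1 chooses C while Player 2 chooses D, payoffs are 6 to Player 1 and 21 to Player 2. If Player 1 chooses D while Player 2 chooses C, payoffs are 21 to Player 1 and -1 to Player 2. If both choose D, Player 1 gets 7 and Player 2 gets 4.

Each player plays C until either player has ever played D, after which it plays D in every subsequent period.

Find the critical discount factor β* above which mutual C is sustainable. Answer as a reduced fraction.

Player 1: cooperation gives 10 each period; deviation gives 21 once then 7 forever.
  10/(1−β) ≥ 21 + 7β/(1−β) ⇒ β ≥ 11/14.
Player 2: cooperation gives 12 each period; deviation gives 21 once then 4 forever.
  β ≥ 9/17.
Both must hold, so the binding constraint is Player 1's: β ≥ 11/14.

11/14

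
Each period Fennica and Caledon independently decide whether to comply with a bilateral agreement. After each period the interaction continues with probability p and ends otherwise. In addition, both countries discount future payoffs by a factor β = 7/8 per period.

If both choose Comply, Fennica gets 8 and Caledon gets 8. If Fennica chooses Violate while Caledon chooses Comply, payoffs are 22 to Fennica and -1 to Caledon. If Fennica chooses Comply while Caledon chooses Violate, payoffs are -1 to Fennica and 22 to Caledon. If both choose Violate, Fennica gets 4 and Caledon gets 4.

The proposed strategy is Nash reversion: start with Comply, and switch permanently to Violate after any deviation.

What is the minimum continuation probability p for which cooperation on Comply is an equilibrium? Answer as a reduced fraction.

With continuation probability p and discount β, the effective per-period discount factor is βp.
Grim-trigger IC: βp ≥ (22−8)/(22−4) = 7/9.
So p ≥ (7/9)/(7/8) = 8/9.

8/9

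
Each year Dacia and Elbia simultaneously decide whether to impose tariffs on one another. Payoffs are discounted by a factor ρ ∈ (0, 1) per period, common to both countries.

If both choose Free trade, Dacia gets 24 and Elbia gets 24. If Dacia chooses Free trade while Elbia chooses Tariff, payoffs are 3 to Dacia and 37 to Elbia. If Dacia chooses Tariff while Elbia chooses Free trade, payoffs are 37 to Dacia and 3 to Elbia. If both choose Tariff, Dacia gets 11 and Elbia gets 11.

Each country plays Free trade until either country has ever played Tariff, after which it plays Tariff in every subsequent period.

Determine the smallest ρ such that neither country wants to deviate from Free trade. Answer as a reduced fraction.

1/2

Under grim trigger the critical discount factor is (T−C)/(T−P) with T = 37, C = 24, P = 11.
ρ* = (37−24)/(37−11) = 13/26 = 1/2.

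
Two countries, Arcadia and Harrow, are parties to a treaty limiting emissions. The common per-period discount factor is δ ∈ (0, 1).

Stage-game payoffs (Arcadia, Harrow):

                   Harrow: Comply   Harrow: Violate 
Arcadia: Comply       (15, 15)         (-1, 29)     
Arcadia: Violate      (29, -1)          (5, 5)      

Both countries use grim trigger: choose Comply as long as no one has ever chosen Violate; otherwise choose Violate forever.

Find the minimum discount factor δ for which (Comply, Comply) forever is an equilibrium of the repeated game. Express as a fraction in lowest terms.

7/12

Cooperation forever yields 15 each period: 15/(1−δ).
Deviating yields 29 once, then 5 forever: 29 + 5δ/(1−δ).
No profitable deviation requires 15/(1−δ) ≥ 29 + 5δ/(1−δ).
Multiplying by (1−δ): 15 ≥ 29(1−δ) + 5δ = 29 − 24δ.
So 24δ ≥ 14, i.e. δ ≥ 14/24 = 7/12.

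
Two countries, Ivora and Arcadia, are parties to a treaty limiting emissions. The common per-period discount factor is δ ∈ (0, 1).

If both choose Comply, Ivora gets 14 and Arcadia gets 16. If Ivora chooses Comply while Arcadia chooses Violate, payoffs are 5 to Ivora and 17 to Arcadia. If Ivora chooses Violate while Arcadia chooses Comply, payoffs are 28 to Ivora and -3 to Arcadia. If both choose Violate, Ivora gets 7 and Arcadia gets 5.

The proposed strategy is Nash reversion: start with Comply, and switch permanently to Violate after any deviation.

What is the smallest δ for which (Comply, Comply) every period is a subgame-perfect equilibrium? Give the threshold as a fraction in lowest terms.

For Ivora: deviation gain 28−14 = 14, per-period punishment loss 14−7 = 7. IC gives δ ≥ 14/21 = 2/3.
For Arcadia: gain 1, loss 11 per period, so δ ≥ 1/12.
The tighter constraint is Ivora's, so cooperation needs δ ≥ 2/3.

2/3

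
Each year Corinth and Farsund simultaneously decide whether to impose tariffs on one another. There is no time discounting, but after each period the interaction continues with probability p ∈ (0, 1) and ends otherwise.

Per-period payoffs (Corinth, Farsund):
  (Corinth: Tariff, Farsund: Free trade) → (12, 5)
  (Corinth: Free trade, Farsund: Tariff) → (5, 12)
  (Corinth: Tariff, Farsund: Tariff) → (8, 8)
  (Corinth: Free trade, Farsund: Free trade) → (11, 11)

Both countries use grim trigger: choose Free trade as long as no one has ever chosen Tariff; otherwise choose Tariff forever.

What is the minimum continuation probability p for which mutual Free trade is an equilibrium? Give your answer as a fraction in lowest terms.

Expected cooperation value is 11 + p·11 + p²·11 + … = 11/(1−p); deviation gives 12 + p·8/(1−p).
11 ≥ 12(1−p) + 8p ⇒ 4p ≥ 1 ⇒ p ≥ 1/4.

1/4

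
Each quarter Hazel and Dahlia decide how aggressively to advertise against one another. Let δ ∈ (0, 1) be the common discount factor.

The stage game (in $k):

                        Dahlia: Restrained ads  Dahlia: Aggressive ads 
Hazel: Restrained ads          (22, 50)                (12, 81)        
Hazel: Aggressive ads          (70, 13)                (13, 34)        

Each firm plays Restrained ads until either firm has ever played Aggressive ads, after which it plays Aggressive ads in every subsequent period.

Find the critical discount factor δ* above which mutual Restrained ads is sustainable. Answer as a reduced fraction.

For Hazel: deviation gain 70−22 = 48, per-period punishment loss 22−13 = 9. IC gives δ ≥ 48/57 = 16/19.
For Dahlia: gain 31, loss 16 per period, so δ ≥ 31/47.
The tighter constraint is Hazel's, so cooperation needs δ ≥ 16/19.

16/19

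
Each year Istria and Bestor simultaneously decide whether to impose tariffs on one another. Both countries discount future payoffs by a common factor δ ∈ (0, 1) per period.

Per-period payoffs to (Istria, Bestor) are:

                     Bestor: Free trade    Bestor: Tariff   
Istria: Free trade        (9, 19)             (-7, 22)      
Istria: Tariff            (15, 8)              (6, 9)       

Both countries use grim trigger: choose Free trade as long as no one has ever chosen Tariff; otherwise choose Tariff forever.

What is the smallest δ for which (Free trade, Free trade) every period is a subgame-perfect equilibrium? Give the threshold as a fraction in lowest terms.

2/3

Istria's threshold: (15−9)/(15−6) = 2/3.
Bestor's threshold: (22−19)/(22−9) = 3/13.
2/3 > 3/13, so Istria binds and δ* = 2/3.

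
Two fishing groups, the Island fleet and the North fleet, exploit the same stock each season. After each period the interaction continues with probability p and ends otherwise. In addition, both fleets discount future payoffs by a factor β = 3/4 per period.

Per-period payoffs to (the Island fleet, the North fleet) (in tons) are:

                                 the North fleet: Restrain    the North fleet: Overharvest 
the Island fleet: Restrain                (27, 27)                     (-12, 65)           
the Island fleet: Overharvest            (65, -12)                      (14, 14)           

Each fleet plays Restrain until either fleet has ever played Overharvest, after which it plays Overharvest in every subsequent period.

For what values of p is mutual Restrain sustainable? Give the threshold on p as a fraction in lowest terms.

With continuation probability p and discount β, the effective per-period discount factor is βp.
Grim-trigger IC: βp ≥ (65−27)/(65−14) = 38/51.
So p ≥ (38/51)/(3/4) = 152/153.

152/153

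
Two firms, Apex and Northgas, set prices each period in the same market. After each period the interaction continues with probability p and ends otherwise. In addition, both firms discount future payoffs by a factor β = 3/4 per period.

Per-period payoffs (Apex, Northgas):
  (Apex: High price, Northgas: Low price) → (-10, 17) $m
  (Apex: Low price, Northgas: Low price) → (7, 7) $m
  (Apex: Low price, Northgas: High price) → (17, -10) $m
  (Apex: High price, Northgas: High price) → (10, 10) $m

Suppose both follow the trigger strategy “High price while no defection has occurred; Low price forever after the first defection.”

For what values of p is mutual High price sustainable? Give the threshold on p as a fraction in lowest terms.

14/15

With continuation probability p and discount β, the effective per-period discount factor is βp.
Grim-trigger IC: βp ≥ (17−10)/(17−7) = 7/10.
So p ≥ (7/10)/(3/4) = 14/15.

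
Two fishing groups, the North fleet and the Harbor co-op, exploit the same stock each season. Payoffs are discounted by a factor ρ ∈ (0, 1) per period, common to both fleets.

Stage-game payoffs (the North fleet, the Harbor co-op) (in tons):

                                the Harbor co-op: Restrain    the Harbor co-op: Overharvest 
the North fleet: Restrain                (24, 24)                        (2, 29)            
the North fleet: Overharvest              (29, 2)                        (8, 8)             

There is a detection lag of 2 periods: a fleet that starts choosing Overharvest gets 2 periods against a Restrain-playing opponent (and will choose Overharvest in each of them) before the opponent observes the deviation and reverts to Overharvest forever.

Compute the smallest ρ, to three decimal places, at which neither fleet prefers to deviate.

0.488

The best deviation is to choose Overharvest for all 2 undetected periods, earning 29 each, then 8 forever once detected.
Deviation value: 29(1−ρ^2)/(1−ρ) + 8ρ^2/(1−ρ); cooperation value: 24/(1−ρ).
IC: 24 ≥ 29(1−ρ^2) + 8ρ^2 = 29 − 21ρ^2.
So ρ^2 ≥ 5/21, giving ρ ≥ (5/21)^(1/2) ≈ 0.488.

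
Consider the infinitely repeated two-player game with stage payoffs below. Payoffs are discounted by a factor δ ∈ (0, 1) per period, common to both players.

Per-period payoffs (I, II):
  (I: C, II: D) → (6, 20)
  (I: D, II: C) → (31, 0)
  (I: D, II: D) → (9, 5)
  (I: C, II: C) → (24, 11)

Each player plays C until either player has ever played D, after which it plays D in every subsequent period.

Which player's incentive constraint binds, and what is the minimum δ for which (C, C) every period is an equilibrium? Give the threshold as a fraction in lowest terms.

II; δ ≥ 3/5

I's threshold: (31−24)/(31−9) = 7/22.
II's threshold: (20−11)/(20−5) = 3/5.
7/22 < 3/5, so II binds and δ* = 3/5.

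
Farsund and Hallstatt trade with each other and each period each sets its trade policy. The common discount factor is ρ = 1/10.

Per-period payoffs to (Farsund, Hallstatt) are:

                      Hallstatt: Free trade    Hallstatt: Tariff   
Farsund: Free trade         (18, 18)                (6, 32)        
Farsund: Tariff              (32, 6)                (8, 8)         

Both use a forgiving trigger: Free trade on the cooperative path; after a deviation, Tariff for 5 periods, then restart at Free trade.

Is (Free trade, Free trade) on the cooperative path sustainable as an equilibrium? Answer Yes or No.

No

Comparing payoff streams over the 6 periods until play realigns: cooperate → 18(1+ρ+…+ρ^5); deviate → 32 + 8(ρ+…+ρ^5).
Cooperation is sustained iff (18−8)(ρ+…+ρ^5) ≥ 32−18.
ρ+…+ρ^5 = 1/10·(1−(1/10)^5)/(1−1/10) = 0.1111, and (32−18)/(18−8) = 1.4000.
0.1111 < 1.4000, so cooperation is not sustainable.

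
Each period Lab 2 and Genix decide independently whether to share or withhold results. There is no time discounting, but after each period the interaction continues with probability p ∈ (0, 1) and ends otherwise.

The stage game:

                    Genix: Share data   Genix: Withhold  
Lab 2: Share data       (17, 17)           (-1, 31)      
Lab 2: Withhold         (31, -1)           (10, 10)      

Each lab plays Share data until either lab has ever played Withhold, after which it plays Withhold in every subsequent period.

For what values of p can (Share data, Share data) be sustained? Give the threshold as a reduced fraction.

2/3

With no time discounting, the continuation probability p plays the role of the discount factor.
Grim-trigger IC: 17/(1−p) ≥ 31 + 10p/(1−p) ⇒ p ≥ (31−17)/(31−10) = 2/3.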